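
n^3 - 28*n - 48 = (n - 6)*(n + 2)*(n + 4)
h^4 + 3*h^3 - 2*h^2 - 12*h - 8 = (h - 2)*(h + 1)*(h + 2)^2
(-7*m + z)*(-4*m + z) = 28*m^2 - 11*m*z + z^2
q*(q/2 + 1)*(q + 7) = q^3/2 + 9*q^2/2 + 7*q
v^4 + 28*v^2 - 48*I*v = v*(v - 4*I)*(v - 2*I)*(v + 6*I)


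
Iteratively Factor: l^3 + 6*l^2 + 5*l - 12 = (l - 1)*(l^2 + 7*l + 12) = (l - 1)*(l + 3)*(l + 4)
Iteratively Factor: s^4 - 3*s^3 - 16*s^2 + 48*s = (s + 4)*(s^3 - 7*s^2 + 12*s) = (s - 3)*(s + 4)*(s^2 - 4*s) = s*(s - 3)*(s + 4)*(s - 4)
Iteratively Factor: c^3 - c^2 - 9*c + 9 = (c - 3)*(c^2 + 2*c - 3) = (c - 3)*(c - 1)*(c + 3)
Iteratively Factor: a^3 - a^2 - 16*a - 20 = (a + 2)*(a^2 - 3*a - 10) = (a - 5)*(a + 2)*(a + 2)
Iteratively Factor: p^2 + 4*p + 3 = (p + 3)*(p + 1)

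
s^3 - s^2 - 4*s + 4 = (s - 2)*(s - 1)*(s + 2)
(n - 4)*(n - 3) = n^2 - 7*n + 12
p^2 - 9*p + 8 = (p - 8)*(p - 1)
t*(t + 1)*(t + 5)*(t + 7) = t^4 + 13*t^3 + 47*t^2 + 35*t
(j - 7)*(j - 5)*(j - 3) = j^3 - 15*j^2 + 71*j - 105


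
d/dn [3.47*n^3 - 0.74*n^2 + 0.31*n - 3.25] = 10.41*n^2 - 1.48*n + 0.31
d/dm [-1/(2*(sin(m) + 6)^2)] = cos(m)/(sin(m) + 6)^3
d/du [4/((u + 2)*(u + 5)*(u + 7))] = 4*(-3*u^2 - 28*u - 59)/(u^6 + 28*u^5 + 314*u^4 + 1792*u^3 + 5441*u^2 + 8260*u + 4900)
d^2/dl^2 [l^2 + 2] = 2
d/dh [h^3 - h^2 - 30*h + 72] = 3*h^2 - 2*h - 30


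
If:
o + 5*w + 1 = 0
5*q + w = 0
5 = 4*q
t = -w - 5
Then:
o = 121/4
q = 5/4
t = 5/4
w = -25/4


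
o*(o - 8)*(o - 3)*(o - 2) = o^4 - 13*o^3 + 46*o^2 - 48*o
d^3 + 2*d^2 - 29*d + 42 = (d - 3)*(d - 2)*(d + 7)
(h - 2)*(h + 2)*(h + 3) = h^3 + 3*h^2 - 4*h - 12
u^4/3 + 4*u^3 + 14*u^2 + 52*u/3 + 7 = (u/3 + 1)*(u + 1)^2*(u + 7)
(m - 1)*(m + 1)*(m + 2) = m^3 + 2*m^2 - m - 2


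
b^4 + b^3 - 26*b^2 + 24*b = b*(b - 4)*(b - 1)*(b + 6)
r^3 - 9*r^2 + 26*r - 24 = (r - 4)*(r - 3)*(r - 2)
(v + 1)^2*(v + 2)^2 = v^4 + 6*v^3 + 13*v^2 + 12*v + 4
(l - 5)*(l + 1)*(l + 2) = l^3 - 2*l^2 - 13*l - 10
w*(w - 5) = w^2 - 5*w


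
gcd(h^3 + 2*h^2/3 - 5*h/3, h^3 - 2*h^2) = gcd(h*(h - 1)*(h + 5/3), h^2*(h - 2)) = h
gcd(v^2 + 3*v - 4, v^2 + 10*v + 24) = v + 4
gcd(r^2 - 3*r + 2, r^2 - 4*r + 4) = r - 2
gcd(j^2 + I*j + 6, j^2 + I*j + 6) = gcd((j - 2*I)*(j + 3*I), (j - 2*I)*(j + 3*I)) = j^2 + I*j + 6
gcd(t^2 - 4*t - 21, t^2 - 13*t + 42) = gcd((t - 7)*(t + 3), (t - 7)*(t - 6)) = t - 7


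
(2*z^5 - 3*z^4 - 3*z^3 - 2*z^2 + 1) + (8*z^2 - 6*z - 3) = 2*z^5 - 3*z^4 - 3*z^3 + 6*z^2 - 6*z - 2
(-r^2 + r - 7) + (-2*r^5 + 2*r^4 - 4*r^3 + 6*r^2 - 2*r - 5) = -2*r^5 + 2*r^4 - 4*r^3 + 5*r^2 - r - 12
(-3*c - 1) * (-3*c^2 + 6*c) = 9*c^3 - 15*c^2 - 6*c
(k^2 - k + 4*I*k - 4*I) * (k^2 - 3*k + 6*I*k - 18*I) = k^4 - 4*k^3 + 10*I*k^3 - 21*k^2 - 40*I*k^2 + 96*k + 30*I*k - 72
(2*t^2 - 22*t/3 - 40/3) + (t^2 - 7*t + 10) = 3*t^2 - 43*t/3 - 10/3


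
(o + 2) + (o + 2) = 2*o + 4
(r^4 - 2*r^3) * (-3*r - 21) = -3*r^5 - 15*r^4 + 42*r^3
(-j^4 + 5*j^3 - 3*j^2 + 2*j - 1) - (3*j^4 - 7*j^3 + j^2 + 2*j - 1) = -4*j^4 + 12*j^3 - 4*j^2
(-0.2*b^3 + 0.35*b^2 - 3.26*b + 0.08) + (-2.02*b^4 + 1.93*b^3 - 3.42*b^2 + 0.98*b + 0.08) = -2.02*b^4 + 1.73*b^3 - 3.07*b^2 - 2.28*b + 0.16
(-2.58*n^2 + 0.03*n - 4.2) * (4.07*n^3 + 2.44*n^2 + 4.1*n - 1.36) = -10.5006*n^5 - 6.1731*n^4 - 27.5988*n^3 - 6.6162*n^2 - 17.2608*n + 5.712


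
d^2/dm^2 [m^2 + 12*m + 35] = 2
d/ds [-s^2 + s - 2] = 1 - 2*s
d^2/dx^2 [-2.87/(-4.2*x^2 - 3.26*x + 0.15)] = (-101.2536*x^2 - 78.59208*x + 2.87*(8.4*x + 3.26)*(16.8*x + 6.52) + 3.6162)/(4.2*x^2 + 3.26*x - 0.15)^3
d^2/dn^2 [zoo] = 0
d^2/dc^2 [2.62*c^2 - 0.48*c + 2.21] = 5.24000000000000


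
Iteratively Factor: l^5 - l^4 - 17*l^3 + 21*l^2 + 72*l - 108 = (l - 2)*(l^4 + l^3 - 15*l^2 - 9*l + 54) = (l - 2)*(l + 3)*(l^3 - 2*l^2 - 9*l + 18) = (l - 2)^2*(l + 3)*(l^2 - 9) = (l - 2)^2*(l + 3)^2*(l - 3)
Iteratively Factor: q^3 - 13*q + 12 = (q - 3)*(q^2 + 3*q - 4) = (q - 3)*(q + 4)*(q - 1)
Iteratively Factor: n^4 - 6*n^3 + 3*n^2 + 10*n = (n - 5)*(n^3 - n^2 - 2*n) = (n - 5)*(n - 2)*(n^2 + n) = (n - 5)*(n - 2)*(n + 1)*(n)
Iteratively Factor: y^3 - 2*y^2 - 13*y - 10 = (y - 5)*(y^2 + 3*y + 2) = (y - 5)*(y + 2)*(y + 1)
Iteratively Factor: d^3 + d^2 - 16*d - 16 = (d + 4)*(d^2 - 3*d - 4) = (d - 4)*(d + 4)*(d + 1)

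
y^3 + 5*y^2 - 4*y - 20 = (y - 2)*(y + 2)*(y + 5)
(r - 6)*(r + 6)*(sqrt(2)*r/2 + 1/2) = sqrt(2)*r^3/2 + r^2/2 - 18*sqrt(2)*r - 18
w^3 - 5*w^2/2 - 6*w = w*(w - 4)*(w + 3/2)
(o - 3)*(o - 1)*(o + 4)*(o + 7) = o^4 + 7*o^3 - 13*o^2 - 79*o + 84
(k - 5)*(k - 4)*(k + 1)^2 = k^4 - 7*k^3 + 3*k^2 + 31*k + 20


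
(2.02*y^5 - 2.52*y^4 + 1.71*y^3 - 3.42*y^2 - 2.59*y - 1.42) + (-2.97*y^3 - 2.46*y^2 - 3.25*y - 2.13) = 2.02*y^5 - 2.52*y^4 - 1.26*y^3 - 5.88*y^2 - 5.84*y - 3.55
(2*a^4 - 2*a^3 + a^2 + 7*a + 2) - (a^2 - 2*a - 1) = 2*a^4 - 2*a^3 + 9*a + 3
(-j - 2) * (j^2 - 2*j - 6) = -j^3 + 10*j + 12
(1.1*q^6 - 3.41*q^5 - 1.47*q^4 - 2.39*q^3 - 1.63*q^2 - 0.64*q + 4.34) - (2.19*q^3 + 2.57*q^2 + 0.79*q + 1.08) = 1.1*q^6 - 3.41*q^5 - 1.47*q^4 - 4.58*q^3 - 4.2*q^2 - 1.43*q + 3.26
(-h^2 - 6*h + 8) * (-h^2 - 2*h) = h^4 + 8*h^3 + 4*h^2 - 16*h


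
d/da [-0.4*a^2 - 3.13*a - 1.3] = -0.8*a - 3.13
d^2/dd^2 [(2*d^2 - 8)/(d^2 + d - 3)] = 4*(-d^3 - 3*d^2 - 12*d - 7)/(d^6 + 3*d^5 - 6*d^4 - 17*d^3 + 18*d^2 + 27*d - 27)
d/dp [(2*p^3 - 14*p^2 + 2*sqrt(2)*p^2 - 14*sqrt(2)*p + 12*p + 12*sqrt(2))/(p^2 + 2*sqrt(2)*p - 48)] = 2*(p^4 + 4*sqrt(2)*p^3 - 146*p^2 - 7*sqrt(2)*p^2 - 108*sqrt(2)*p + 672*p - 312 + 336*sqrt(2))/(p^4 + 4*sqrt(2)*p^3 - 88*p^2 - 192*sqrt(2)*p + 2304)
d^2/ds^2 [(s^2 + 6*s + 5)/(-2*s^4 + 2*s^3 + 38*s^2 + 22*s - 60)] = (-3*s^8 - 33*s^7 - 22*s^6 + 333*s^5 + 678*s^4 - 951*s^3 - 7470*s^2 - 13845*s - 6335)/(s^12 - 3*s^11 - 54*s^10 + 80*s^9 + 1182*s^8 - 42*s^7 - 11080*s^6 - 10836*s^5 + 30273*s^4 + 33589*s^3 - 40410*s^2 - 29700*s + 27000)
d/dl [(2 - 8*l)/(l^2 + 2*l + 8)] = 4*(2*l^2 - l - 17)/(l^4 + 4*l^3 + 20*l^2 + 32*l + 64)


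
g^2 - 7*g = g*(g - 7)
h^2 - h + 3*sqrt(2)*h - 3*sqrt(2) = (h - 1)*(h + 3*sqrt(2))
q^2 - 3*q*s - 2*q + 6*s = (q - 2)*(q - 3*s)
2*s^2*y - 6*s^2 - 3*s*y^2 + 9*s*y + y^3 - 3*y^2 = (-2*s + y)*(-s + y)*(y - 3)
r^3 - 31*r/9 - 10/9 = (r - 2)*(r + 1/3)*(r + 5/3)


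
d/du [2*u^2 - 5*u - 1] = 4*u - 5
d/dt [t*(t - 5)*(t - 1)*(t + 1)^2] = 5*t^4 - 16*t^3 - 18*t^2 + 8*t + 5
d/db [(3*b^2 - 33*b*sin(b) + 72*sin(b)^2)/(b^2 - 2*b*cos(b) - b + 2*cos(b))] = 3*((b^2 - 11*b*sin(b) + 24*sin(b)^2)*(-2*b*sin(b) - 2*b + 2*sqrt(2)*sin(b + pi/4) + 1) + (b^2 - 2*b*cos(b) - b + 2*cos(b))*(-11*b*cos(b) + 2*b - 11*sin(b) + 24*sin(2*b)))/((b - 1)^2*(b - 2*cos(b))^2)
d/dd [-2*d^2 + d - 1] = 1 - 4*d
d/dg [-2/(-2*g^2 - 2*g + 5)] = 4*(-2*g - 1)/(2*g^2 + 2*g - 5)^2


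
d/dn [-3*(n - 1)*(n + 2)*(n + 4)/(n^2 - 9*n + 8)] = 3*(-n^2 + 16*n + 56)/(n^2 - 16*n + 64)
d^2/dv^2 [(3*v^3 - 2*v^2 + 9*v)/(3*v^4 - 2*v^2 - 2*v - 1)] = 2*(27*v^9 - 54*v^8 + 540*v^7 + 114*v^6 - 126*v^5 + 90*v^4 + 320*v^3 + 30*v^2 - 45*v - 20)/(27*v^12 - 54*v^10 - 54*v^9 + 9*v^8 + 72*v^7 + 64*v^6 + 12*v^5 - 27*v^4 - 32*v^3 - 18*v^2 - 6*v - 1)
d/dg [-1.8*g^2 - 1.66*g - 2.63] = -3.6*g - 1.66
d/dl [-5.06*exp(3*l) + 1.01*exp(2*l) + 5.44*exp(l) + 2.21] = (-15.18*exp(2*l) + 2.02*exp(l) + 5.44)*exp(l)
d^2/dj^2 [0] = 0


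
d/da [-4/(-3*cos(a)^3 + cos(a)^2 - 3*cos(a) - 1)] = 4*(9*cos(a)^2 - 2*cos(a) + 3)*sin(a)/(3*cos(a)^3 - cos(a)^2 + 3*cos(a) + 1)^2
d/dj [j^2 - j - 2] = 2*j - 1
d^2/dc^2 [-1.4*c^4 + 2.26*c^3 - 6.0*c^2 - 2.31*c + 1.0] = -16.8*c^2 + 13.56*c - 12.0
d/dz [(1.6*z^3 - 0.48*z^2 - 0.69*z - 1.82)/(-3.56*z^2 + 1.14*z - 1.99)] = (-5.696*z^4 + 3.648*z^3 - 12.5556*z^2 - 11.048*z + 3.4479)/(12.6736*z^4 - 8.1168*z^3 + 15.4684*z^2 - 4.5372*z + 3.9601)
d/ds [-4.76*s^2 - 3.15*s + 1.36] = -9.52*s - 3.15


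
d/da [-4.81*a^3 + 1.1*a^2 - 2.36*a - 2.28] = -14.43*a^2 + 2.2*a - 2.36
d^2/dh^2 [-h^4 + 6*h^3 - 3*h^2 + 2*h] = -12*h^2 + 36*h - 6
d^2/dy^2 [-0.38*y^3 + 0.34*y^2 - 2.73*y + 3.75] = 0.68 - 2.28*y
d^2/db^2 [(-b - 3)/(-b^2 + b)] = 2*(b^3 + 9*b^2 - 9*b + 3)/(b^3*(b^3 - 3*b^2 + 3*b - 1))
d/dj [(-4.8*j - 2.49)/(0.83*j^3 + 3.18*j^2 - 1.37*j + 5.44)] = (7.968*j^3 + 21.4641*j^2 + 15.8364*j - 29.5233)/(0.6889*j^6 + 5.2788*j^5 + 7.8382*j^4 + 0.3172*j^3 + 36.4753*j^2 - 14.9056*j + 29.5936)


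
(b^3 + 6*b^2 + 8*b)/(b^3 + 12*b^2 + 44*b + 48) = b/(b + 6)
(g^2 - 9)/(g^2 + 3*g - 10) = (g^2 - 9)/(g^2 + 3*g - 10)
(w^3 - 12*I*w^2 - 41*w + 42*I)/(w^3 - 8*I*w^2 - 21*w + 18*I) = (w - 7*I)/(w - 3*I)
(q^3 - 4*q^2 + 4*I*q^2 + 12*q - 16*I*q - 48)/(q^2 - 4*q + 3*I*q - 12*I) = (q^2 + 4*I*q + 12)/(q + 3*I)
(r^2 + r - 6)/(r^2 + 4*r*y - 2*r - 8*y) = (r + 3)/(r + 4*y)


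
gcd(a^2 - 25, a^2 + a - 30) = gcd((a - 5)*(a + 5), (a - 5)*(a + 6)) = a - 5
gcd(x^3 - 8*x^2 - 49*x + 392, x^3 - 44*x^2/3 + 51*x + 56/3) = x^2 - 15*x + 56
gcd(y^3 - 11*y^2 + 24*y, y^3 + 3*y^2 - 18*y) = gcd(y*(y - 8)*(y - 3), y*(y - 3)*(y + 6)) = y^2 - 3*y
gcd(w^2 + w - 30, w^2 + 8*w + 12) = w + 6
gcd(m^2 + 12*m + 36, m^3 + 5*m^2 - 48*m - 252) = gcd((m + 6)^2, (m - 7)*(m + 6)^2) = m^2 + 12*m + 36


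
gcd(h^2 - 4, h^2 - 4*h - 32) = 1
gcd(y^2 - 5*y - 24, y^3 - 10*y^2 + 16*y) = y - 8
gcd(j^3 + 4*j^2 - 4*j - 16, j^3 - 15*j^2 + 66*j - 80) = j - 2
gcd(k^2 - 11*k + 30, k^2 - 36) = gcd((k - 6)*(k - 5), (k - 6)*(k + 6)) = k - 6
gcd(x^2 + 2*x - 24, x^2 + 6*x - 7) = 1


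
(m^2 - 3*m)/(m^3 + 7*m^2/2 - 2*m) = 2*(m - 3)/(2*m^2 + 7*m - 4)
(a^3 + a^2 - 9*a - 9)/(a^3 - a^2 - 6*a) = (a^2 + 4*a + 3)/(a*(a + 2))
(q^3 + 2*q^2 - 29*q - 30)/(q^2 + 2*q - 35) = (q^2 + 7*q + 6)/(q + 7)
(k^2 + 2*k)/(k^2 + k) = (k + 2)/(k + 1)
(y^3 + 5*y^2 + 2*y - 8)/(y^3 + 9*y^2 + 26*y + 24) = (y - 1)/(y + 3)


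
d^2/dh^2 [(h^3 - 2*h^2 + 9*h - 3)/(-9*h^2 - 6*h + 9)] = 2*(-106*h^3 + 153*h^2 - 216*h + 3)/(3*(27*h^6 + 54*h^5 - 45*h^4 - 100*h^3 + 45*h^2 + 54*h - 27))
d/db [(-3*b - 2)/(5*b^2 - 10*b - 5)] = (3*b^2 + 4*b - 1)/(5*(b^4 - 4*b^3 + 2*b^2 + 4*b + 1))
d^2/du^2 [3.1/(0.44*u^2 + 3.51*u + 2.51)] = (-1.20032*u^2 - 9.57528*u + 3.1*(0.88*u + 3.51)*(1.76*u + 7.02) - 6.84728)/(0.44*u^2 + 3.51*u + 2.51)^3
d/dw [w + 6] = 1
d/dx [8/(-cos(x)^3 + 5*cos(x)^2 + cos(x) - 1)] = 8*(-3*cos(x)^2 + 10*cos(x) + 1)*sin(x)/(sin(x)^2*cos(x) - 5*sin(x)^2 + 4)^2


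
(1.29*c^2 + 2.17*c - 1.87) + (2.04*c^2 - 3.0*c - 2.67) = 3.33*c^2 - 0.83*c - 4.54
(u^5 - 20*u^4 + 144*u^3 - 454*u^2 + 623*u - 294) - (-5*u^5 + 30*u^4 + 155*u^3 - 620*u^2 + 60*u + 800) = 6*u^5 - 50*u^4 - 11*u^3 + 166*u^2 + 563*u - 1094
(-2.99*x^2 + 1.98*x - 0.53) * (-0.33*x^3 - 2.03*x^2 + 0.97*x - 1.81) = 0.9867*x^5 + 5.4163*x^4 - 6.7448*x^3 + 8.4084*x^2 - 4.0979*x + 0.9593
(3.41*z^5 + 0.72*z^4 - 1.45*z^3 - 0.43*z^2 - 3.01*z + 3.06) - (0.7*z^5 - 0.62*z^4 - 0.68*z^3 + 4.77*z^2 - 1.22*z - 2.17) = 2.71*z^5 + 1.34*z^4 - 0.77*z^3 - 5.2*z^2 - 1.79*z + 5.23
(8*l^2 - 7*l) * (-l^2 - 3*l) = -8*l^4 - 17*l^3 + 21*l^2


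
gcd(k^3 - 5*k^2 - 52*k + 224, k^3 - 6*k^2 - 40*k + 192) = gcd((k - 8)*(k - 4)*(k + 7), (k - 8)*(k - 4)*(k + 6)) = k^2 - 12*k + 32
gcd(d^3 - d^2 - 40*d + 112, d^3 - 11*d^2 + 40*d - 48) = d^2 - 8*d + 16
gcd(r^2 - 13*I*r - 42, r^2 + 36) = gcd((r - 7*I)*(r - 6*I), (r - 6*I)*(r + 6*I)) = r - 6*I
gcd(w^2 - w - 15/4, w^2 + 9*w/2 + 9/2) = w + 3/2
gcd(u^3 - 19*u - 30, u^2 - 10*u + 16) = 1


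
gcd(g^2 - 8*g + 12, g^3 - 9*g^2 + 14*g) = g - 2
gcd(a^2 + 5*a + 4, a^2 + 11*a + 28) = a + 4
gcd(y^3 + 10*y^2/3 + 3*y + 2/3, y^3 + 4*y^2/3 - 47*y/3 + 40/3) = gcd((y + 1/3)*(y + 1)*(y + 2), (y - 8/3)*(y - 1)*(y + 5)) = 1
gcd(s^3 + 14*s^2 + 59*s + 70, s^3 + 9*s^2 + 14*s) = s^2 + 9*s + 14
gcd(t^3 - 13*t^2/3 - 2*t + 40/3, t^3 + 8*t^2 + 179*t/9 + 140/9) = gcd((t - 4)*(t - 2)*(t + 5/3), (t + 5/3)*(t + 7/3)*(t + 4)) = t + 5/3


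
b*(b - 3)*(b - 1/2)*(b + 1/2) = b^4 - 3*b^3 - b^2/4 + 3*b/4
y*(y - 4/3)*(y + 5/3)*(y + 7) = y^4 + 22*y^3/3 + y^2/9 - 140*y/9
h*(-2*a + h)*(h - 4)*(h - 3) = -2*a*h^3 + 14*a*h^2 - 24*a*h + h^4 - 7*h^3 + 12*h^2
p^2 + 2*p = p*(p + 2)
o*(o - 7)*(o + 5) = o^3 - 2*o^2 - 35*o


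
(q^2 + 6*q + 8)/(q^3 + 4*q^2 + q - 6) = (q + 4)/(q^2 + 2*q - 3)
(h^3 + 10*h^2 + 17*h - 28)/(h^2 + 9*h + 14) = (h^2 + 3*h - 4)/(h + 2)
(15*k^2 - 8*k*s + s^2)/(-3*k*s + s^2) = (-5*k + s)/s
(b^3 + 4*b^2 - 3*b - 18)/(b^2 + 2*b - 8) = (b^2 + 6*b + 9)/(b + 4)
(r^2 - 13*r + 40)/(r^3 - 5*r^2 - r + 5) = (r - 8)/(r^2 - 1)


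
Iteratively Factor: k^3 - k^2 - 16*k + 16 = (k - 1)*(k^2 - 16) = (k - 1)*(k + 4)*(k - 4)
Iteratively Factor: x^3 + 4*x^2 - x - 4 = (x + 4)*(x^2 - 1) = (x - 1)*(x + 4)*(x + 1)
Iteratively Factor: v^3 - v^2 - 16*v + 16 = (v + 4)*(v^2 - 5*v + 4) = (v - 4)*(v + 4)*(v - 1)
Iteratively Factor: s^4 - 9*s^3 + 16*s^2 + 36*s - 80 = (s + 2)*(s^3 - 11*s^2 + 38*s - 40) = (s - 2)*(s + 2)*(s^2 - 9*s + 20) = (s - 4)*(s - 2)*(s + 2)*(s - 5)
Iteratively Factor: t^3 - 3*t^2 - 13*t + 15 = (t - 5)*(t^2 + 2*t - 3) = (t - 5)*(t - 1)*(t + 3)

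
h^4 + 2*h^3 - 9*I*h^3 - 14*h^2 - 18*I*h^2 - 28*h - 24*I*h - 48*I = (h + 2)*(h - 6*I)*(h - 4*I)*(h + I)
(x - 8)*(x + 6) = x^2 - 2*x - 48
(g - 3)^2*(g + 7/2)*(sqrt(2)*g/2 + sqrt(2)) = sqrt(2)*g^4/2 - sqrt(2)*g^3/4 - 17*sqrt(2)*g^2/2 + 15*sqrt(2)*g/4 + 63*sqrt(2)/2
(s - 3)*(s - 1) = s^2 - 4*s + 3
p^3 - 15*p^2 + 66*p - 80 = (p - 8)*(p - 5)*(p - 2)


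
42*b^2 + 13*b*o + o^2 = (6*b + o)*(7*b + o)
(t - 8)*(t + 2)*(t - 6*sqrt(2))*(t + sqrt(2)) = t^4 - 5*sqrt(2)*t^3 - 6*t^3 - 28*t^2 + 30*sqrt(2)*t^2 + 72*t + 80*sqrt(2)*t + 192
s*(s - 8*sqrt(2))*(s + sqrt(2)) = s^3 - 7*sqrt(2)*s^2 - 16*s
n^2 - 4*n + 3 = (n - 3)*(n - 1)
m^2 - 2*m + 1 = (m - 1)^2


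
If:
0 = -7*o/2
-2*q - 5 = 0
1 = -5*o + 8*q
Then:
No Solution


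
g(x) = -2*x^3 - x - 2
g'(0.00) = -1.00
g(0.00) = -2.00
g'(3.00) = -55.00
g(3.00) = -59.00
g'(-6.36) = -243.70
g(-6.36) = 518.88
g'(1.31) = -11.30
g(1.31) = -7.81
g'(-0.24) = -1.35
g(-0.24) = -1.73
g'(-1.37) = -12.26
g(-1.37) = 4.51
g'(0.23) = -1.32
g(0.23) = -2.25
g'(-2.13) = -28.22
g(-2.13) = 19.46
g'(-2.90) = -51.46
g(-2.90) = 49.68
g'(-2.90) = -51.46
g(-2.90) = 49.68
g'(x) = -6*x^2 - 1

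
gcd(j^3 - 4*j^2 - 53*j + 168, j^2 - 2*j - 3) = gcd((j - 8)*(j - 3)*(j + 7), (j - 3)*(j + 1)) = j - 3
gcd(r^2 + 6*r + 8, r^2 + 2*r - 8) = r + 4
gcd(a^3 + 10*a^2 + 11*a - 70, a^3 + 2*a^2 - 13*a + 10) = a^2 + 3*a - 10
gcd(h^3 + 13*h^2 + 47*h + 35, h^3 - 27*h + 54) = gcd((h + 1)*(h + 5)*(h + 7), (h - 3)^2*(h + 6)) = 1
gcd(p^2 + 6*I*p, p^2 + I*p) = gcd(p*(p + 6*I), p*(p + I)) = p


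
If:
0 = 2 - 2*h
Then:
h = 1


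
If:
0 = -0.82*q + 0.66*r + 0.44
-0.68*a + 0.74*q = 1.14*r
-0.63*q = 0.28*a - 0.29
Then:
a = 1.18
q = -0.07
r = -0.75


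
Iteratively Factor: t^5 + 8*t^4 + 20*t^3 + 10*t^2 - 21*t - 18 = (t + 1)*(t^4 + 7*t^3 + 13*t^2 - 3*t - 18) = (t + 1)*(t + 3)*(t^3 + 4*t^2 + t - 6) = (t - 1)*(t + 1)*(t + 3)*(t^2 + 5*t + 6) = (t - 1)*(t + 1)*(t + 2)*(t + 3)*(t + 3)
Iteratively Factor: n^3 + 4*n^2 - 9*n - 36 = (n + 4)*(n^2 - 9) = (n - 3)*(n + 4)*(n + 3)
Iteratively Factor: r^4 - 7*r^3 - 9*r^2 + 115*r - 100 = (r + 4)*(r^3 - 11*r^2 + 35*r - 25) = (r - 5)*(r + 4)*(r^2 - 6*r + 5) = (r - 5)^2*(r + 4)*(r - 1)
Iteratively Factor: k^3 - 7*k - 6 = (k + 2)*(k^2 - 2*k - 3) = (k + 1)*(k + 2)*(k - 3)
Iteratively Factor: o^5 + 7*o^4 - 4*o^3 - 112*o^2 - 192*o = (o + 3)*(o^4 + 4*o^3 - 16*o^2 - 64*o) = (o - 4)*(o + 3)*(o^3 + 8*o^2 + 16*o) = o*(o - 4)*(o + 3)*(o^2 + 8*o + 16) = o*(o - 4)*(o + 3)*(o + 4)*(o + 4)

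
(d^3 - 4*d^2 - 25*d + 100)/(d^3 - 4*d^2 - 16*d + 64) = (d^2 - 25)/(d^2 - 16)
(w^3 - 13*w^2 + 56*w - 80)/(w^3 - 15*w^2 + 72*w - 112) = (w - 5)/(w - 7)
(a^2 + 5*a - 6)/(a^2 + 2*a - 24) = (a - 1)/(a - 4)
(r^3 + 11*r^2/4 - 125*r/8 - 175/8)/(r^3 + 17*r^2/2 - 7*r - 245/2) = (r + 5/4)/(r + 7)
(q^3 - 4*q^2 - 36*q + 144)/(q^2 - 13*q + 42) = (q^2 + 2*q - 24)/(q - 7)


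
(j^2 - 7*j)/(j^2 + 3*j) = (j - 7)/(j + 3)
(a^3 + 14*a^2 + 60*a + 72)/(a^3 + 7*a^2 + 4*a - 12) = (a + 6)/(a - 1)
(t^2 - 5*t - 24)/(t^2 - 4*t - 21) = (t - 8)/(t - 7)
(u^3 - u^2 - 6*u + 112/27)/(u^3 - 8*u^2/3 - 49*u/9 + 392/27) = (3*u - 2)/(3*u - 7)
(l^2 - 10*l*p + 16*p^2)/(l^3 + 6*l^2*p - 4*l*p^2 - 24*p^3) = (l - 8*p)/(l^2 + 8*l*p + 12*p^2)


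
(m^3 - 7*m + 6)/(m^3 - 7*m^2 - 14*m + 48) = (m - 1)/(m - 8)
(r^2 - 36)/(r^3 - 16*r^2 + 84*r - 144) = (r + 6)/(r^2 - 10*r + 24)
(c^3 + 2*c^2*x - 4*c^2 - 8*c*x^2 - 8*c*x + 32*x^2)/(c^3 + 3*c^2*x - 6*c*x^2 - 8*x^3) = (c - 4)/(c + x)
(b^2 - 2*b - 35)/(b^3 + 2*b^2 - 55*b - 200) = (b - 7)/(b^2 - 3*b - 40)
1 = 1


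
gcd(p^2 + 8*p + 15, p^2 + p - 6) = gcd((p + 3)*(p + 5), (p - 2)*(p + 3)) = p + 3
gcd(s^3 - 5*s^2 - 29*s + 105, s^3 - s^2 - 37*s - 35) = s^2 - 2*s - 35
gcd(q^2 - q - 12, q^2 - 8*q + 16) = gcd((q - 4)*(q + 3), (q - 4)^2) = q - 4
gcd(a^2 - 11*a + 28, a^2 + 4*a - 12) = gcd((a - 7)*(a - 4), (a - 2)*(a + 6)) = 1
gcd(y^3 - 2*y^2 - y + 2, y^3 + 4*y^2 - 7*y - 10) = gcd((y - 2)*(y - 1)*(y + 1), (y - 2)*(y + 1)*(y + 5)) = y^2 - y - 2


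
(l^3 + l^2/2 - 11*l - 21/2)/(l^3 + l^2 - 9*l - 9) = (l - 7/2)/(l - 3)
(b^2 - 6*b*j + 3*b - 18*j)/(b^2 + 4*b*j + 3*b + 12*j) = (b - 6*j)/(b + 4*j)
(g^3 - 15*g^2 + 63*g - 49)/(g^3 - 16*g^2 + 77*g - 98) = (g - 1)/(g - 2)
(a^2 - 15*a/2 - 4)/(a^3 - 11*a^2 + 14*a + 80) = (a + 1/2)/(a^2 - 3*a - 10)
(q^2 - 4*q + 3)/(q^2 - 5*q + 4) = (q - 3)/(q - 4)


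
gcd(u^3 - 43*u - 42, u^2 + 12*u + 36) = u + 6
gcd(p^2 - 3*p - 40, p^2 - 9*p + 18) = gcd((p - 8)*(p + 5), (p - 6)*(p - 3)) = 1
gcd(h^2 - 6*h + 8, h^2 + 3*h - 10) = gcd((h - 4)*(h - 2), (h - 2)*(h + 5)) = h - 2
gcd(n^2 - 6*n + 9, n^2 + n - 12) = n - 3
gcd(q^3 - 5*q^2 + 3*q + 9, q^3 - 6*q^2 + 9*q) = q^2 - 6*q + 9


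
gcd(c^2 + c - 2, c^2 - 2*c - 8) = c + 2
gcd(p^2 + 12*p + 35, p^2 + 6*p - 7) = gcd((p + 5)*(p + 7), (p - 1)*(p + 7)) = p + 7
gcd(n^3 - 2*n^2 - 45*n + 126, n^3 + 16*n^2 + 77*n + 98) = n + 7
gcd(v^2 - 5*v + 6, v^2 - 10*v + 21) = v - 3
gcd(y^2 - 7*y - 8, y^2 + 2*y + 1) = y + 1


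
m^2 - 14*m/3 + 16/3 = (m - 8/3)*(m - 2)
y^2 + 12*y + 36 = (y + 6)^2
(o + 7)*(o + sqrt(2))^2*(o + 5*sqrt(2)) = o^4 + 7*o^3 + 7*sqrt(2)*o^3 + 22*o^2 + 49*sqrt(2)*o^2 + 10*sqrt(2)*o + 154*o + 70*sqrt(2)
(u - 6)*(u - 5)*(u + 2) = u^3 - 9*u^2 + 8*u + 60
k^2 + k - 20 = (k - 4)*(k + 5)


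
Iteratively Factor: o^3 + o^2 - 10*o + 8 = (o - 1)*(o^2 + 2*o - 8) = (o - 1)*(o + 4)*(o - 2)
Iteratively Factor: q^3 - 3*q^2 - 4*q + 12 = (q + 2)*(q^2 - 5*q + 6) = (q - 2)*(q + 2)*(q - 3)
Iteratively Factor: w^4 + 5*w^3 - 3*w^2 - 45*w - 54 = (w + 2)*(w^3 + 3*w^2 - 9*w - 27) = (w + 2)*(w + 3)*(w^2 - 9) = (w - 3)*(w + 2)*(w + 3)*(w + 3)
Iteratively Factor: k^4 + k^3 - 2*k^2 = (k)*(k^3 + k^2 - 2*k) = k*(k - 1)*(k^2 + 2*k) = k^2*(k - 1)*(k + 2)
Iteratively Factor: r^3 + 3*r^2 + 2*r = (r + 2)*(r^2 + r) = (r + 1)*(r + 2)*(r)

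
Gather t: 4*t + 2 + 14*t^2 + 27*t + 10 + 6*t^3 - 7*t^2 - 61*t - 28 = 6*t^3 + 7*t^2 - 30*t - 16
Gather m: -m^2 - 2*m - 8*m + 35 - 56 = -m^2 - 10*m - 21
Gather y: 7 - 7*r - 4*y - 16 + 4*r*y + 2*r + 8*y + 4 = -5*r + y*(4*r + 4) - 5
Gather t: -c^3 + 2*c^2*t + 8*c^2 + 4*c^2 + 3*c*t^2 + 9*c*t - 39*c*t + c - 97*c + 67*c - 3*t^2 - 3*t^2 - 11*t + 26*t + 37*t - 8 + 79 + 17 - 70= -c^3 + 12*c^2 - 29*c + t^2*(3*c - 6) + t*(2*c^2 - 30*c + 52) + 18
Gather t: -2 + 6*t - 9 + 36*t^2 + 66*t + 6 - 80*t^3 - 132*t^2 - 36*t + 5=-80*t^3 - 96*t^2 + 36*t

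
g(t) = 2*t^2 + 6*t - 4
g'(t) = 4*t + 6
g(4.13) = 54.89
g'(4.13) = 22.52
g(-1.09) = -8.16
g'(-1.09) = 1.64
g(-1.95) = -8.10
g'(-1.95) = -1.80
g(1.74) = 12.50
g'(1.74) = 12.96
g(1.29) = 7.07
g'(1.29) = 11.16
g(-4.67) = 11.60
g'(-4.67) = -12.68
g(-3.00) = -4.00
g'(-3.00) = -6.00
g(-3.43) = -1.05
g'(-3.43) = -7.72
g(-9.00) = 104.00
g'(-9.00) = -30.00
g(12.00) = 356.00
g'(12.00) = 54.00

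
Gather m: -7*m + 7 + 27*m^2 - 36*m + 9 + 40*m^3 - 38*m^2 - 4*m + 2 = 40*m^3 - 11*m^2 - 47*m + 18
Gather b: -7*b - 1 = -7*b - 1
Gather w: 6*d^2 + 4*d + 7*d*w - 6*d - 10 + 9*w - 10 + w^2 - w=6*d^2 - 2*d + w^2 + w*(7*d + 8) - 20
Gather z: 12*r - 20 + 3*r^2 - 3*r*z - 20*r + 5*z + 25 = 3*r^2 - 8*r + z*(5 - 3*r) + 5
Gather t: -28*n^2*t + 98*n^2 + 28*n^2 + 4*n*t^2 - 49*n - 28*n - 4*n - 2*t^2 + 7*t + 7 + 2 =126*n^2 - 81*n + t^2*(4*n - 2) + t*(7 - 28*n^2) + 9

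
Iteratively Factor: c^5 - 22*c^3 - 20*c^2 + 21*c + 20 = (c + 1)*(c^4 - c^3 - 21*c^2 + c + 20) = (c + 1)*(c + 4)*(c^3 - 5*c^2 - c + 5) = (c + 1)^2*(c + 4)*(c^2 - 6*c + 5) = (c - 5)*(c + 1)^2*(c + 4)*(c - 1)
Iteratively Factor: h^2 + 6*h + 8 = (h + 4)*(h + 2)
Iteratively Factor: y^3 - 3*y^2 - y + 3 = (y - 3)*(y^2 - 1) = (y - 3)*(y - 1)*(y + 1)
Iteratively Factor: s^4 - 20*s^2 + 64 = (s - 2)*(s^3 + 2*s^2 - 16*s - 32) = (s - 4)*(s - 2)*(s^2 + 6*s + 8) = (s - 4)*(s - 2)*(s + 4)*(s + 2)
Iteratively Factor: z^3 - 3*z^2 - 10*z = (z)*(z^2 - 3*z - 10) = z*(z - 5)*(z + 2)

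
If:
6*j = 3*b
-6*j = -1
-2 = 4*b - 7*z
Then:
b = 1/3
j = 1/6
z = 10/21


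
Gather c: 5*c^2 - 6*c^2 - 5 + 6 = 1 - c^2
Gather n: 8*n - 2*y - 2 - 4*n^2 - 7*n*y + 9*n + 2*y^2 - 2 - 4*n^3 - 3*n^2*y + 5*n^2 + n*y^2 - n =-4*n^3 + n^2*(1 - 3*y) + n*(y^2 - 7*y + 16) + 2*y^2 - 2*y - 4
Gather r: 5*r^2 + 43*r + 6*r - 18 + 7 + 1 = 5*r^2 + 49*r - 10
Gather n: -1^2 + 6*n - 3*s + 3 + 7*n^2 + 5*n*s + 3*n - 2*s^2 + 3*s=7*n^2 + n*(5*s + 9) - 2*s^2 + 2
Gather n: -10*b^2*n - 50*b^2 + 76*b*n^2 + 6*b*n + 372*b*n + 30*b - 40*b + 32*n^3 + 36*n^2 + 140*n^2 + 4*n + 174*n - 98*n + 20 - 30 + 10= -50*b^2 - 10*b + 32*n^3 + n^2*(76*b + 176) + n*(-10*b^2 + 378*b + 80)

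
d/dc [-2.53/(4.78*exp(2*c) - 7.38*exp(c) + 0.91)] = (24.1868*exp(c) - 18.6714)*exp(c)/(4.78*exp(2*c) - 7.38*exp(c) + 0.91)^2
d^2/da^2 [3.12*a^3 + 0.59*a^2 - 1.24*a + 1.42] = 18.72*a + 1.18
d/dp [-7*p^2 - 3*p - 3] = -14*p - 3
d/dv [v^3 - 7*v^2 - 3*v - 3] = 3*v^2 - 14*v - 3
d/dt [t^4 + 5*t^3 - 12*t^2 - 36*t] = 4*t^3 + 15*t^2 - 24*t - 36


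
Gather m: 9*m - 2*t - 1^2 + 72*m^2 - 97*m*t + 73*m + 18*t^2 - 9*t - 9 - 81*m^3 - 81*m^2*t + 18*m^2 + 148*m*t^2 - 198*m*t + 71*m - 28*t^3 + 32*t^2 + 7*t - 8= -81*m^3 + m^2*(90 - 81*t) + m*(148*t^2 - 295*t + 153) - 28*t^3 + 50*t^2 - 4*t - 18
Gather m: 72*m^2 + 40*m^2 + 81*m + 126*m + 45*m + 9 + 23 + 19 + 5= 112*m^2 + 252*m + 56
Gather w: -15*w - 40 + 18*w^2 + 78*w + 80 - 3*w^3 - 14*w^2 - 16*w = -3*w^3 + 4*w^2 + 47*w + 40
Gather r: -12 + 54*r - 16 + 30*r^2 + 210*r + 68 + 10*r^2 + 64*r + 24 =40*r^2 + 328*r + 64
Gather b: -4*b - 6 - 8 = -4*b - 14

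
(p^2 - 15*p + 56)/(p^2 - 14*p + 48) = (p - 7)/(p - 6)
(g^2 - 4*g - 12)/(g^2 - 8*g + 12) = (g + 2)/(g - 2)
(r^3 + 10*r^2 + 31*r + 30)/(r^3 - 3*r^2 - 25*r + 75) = (r^2 + 5*r + 6)/(r^2 - 8*r + 15)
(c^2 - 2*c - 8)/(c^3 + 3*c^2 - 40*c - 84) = (c - 4)/(c^2 + c - 42)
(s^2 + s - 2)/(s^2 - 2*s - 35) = (-s^2 - s + 2)/(-s^2 + 2*s + 35)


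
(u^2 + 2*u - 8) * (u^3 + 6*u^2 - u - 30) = u^5 + 8*u^4 + 3*u^3 - 80*u^2 - 52*u + 240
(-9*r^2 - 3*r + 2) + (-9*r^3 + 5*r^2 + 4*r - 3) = -9*r^3 - 4*r^2 + r - 1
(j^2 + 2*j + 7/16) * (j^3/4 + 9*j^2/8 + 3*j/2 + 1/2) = j^5/4 + 13*j^4/8 + 247*j^3/64 + 511*j^2/128 + 53*j/32 + 7/32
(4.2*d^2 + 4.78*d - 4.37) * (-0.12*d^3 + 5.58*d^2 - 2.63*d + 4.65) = -0.504*d^5 + 22.8624*d^4 + 16.1508*d^3 - 17.426*d^2 + 33.7201*d - 20.3205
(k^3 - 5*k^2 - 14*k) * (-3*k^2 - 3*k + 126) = -3*k^5 + 12*k^4 + 183*k^3 - 588*k^2 - 1764*k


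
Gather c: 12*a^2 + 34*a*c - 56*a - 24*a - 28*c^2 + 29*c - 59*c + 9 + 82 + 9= 12*a^2 - 80*a - 28*c^2 + c*(34*a - 30) + 100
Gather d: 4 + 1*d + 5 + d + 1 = 2*d + 10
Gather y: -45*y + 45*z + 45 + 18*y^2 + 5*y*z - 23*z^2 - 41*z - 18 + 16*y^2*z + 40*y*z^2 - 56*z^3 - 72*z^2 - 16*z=y^2*(16*z + 18) + y*(40*z^2 + 5*z - 45) - 56*z^3 - 95*z^2 - 12*z + 27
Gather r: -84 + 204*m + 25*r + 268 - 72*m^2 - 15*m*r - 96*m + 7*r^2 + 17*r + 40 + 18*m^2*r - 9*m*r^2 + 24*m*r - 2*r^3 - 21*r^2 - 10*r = -72*m^2 + 108*m - 2*r^3 + r^2*(-9*m - 14) + r*(18*m^2 + 9*m + 32) + 224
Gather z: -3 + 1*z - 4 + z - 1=2*z - 8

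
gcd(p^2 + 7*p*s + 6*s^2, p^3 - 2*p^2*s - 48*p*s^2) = p + 6*s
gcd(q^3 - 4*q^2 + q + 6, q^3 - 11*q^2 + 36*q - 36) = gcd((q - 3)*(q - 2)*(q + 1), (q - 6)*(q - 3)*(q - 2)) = q^2 - 5*q + 6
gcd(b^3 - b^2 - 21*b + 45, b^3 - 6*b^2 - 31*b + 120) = b^2 + 2*b - 15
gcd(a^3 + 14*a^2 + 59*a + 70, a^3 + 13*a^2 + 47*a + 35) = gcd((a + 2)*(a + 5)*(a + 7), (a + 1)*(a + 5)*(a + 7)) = a^2 + 12*a + 35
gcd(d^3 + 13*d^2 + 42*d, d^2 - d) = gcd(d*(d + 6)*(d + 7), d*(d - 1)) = d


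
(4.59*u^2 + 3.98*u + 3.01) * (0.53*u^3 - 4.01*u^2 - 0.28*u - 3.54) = 2.4327*u^5 - 16.2965*u^4 - 15.6497*u^3 - 29.4331*u^2 - 14.932*u - 10.6554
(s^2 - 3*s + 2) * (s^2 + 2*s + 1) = s^4 - s^3 - 3*s^2 + s + 2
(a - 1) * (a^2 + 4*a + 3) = a^3 + 3*a^2 - a - 3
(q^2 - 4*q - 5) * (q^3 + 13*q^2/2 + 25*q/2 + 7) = q^5 + 5*q^4/2 - 37*q^3/2 - 151*q^2/2 - 181*q/2 - 35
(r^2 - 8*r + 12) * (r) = r^3 - 8*r^2 + 12*r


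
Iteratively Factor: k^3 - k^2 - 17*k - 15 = (k - 5)*(k^2 + 4*k + 3) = (k - 5)*(k + 3)*(k + 1)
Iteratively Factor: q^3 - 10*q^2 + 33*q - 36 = (q - 3)*(q^2 - 7*q + 12) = (q - 4)*(q - 3)*(q - 3)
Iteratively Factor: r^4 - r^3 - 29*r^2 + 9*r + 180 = (r - 5)*(r^3 + 4*r^2 - 9*r - 36) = (r - 5)*(r - 3)*(r^2 + 7*r + 12) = (r - 5)*(r - 3)*(r + 3)*(r + 4)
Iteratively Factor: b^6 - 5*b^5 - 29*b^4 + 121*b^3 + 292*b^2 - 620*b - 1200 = (b - 3)*(b^5 - 2*b^4 - 35*b^3 + 16*b^2 + 340*b + 400) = (b - 3)*(b + 2)*(b^4 - 4*b^3 - 27*b^2 + 70*b + 200) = (b - 3)*(b + 2)^2*(b^3 - 6*b^2 - 15*b + 100) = (b - 5)*(b - 3)*(b + 2)^2*(b^2 - b - 20) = (b - 5)^2*(b - 3)*(b + 2)^2*(b + 4)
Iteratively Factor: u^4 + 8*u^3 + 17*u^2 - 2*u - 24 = (u - 1)*(u^3 + 9*u^2 + 26*u + 24) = (u - 1)*(u + 4)*(u^2 + 5*u + 6) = (u - 1)*(u + 3)*(u + 4)*(u + 2)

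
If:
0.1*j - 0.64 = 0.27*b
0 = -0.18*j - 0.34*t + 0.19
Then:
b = -0.699588477366255*t - 1.97942386831276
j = 1.05555555555556 - 1.88888888888889*t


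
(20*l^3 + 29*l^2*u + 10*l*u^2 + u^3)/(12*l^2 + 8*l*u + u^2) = (20*l^3 + 29*l^2*u + 10*l*u^2 + u^3)/(12*l^2 + 8*l*u + u^2)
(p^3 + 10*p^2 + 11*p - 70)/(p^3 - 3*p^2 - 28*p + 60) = (p + 7)/(p - 6)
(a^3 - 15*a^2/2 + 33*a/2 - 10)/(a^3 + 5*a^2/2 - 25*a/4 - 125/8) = 4*(a^2 - 5*a + 4)/(4*a^2 + 20*a + 25)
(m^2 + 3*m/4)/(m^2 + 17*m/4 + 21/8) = 2*m/(2*m + 7)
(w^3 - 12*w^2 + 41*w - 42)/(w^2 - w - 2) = (w^2 - 10*w + 21)/(w + 1)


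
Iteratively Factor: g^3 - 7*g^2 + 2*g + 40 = (g + 2)*(g^2 - 9*g + 20) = (g - 5)*(g + 2)*(g - 4)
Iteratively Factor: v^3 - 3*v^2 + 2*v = (v - 1)*(v^2 - 2*v) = (v - 2)*(v - 1)*(v)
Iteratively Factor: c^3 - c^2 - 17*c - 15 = (c - 5)*(c^2 + 4*c + 3) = (c - 5)*(c + 3)*(c + 1)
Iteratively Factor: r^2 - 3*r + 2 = (r - 1)*(r - 2)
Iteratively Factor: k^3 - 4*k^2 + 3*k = (k - 3)*(k^2 - k) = (k - 3)*(k - 1)*(k)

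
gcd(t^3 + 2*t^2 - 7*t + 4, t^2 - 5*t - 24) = 1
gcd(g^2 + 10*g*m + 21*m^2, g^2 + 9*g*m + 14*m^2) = g + 7*m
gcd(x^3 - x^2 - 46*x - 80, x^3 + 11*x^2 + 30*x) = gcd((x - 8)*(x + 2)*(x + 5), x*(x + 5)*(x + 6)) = x + 5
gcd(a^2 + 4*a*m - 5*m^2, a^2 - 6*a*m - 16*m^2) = 1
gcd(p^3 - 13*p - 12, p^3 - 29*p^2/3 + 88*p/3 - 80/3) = p - 4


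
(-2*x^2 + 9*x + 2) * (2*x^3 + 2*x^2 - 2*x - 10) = -4*x^5 + 14*x^4 + 26*x^3 + 6*x^2 - 94*x - 20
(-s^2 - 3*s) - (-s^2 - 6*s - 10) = 3*s + 10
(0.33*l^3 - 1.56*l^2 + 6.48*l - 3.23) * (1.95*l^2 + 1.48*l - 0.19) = 0.6435*l^5 - 2.5536*l^4 + 10.2645*l^3 + 3.5883*l^2 - 6.0116*l + 0.6137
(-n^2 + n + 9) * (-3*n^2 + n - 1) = 3*n^4 - 4*n^3 - 25*n^2 + 8*n - 9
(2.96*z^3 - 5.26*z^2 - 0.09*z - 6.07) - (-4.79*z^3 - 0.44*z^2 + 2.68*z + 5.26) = 7.75*z^3 - 4.82*z^2 - 2.77*z - 11.33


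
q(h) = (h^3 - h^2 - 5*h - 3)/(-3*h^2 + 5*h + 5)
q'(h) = (6*h - 5)*(h^3 - h^2 - 5*h - 3)/(-3*h^2 + 5*h + 5)^2 + (3*h^2 - 2*h - 5)/(-3*h^2 + 5*h + 5) = (-3*h^4 + 10*h^3 - 5*h^2 - 28*h - 10)/(9*h^4 - 30*h^3 - 5*h^2 + 50*h + 25)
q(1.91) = -2.56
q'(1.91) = -4.00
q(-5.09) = 1.38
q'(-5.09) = -0.35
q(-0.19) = -0.53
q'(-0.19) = -0.32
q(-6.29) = 1.79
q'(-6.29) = -0.34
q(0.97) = -1.12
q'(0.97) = -0.72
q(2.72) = 1.08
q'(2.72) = -6.66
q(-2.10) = 0.33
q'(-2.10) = -0.35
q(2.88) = 0.33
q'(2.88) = -3.31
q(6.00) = -2.01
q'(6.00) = -0.39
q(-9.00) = 2.71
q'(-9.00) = -0.34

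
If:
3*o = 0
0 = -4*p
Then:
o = 0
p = 0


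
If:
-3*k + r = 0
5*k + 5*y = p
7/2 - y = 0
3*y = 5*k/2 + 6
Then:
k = 9/5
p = 53/2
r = 27/5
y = 7/2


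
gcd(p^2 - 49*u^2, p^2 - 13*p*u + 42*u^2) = p - 7*u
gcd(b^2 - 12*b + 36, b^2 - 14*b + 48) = b - 6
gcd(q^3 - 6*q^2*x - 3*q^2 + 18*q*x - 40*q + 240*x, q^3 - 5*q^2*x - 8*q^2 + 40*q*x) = q - 8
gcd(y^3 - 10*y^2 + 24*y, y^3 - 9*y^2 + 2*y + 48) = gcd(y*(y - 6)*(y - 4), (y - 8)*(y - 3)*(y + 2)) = 1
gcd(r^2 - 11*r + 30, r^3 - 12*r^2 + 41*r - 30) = r^2 - 11*r + 30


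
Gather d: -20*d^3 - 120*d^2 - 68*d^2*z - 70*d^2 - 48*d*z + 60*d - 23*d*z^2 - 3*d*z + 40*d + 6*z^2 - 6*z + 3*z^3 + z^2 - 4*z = -20*d^3 + d^2*(-68*z - 190) + d*(-23*z^2 - 51*z + 100) + 3*z^3 + 7*z^2 - 10*z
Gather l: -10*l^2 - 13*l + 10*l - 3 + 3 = -10*l^2 - 3*l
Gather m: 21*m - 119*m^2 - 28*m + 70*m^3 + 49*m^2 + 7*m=70*m^3 - 70*m^2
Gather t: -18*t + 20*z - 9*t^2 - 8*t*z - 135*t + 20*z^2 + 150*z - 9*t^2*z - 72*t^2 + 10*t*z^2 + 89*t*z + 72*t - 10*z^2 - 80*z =t^2*(-9*z - 81) + t*(10*z^2 + 81*z - 81) + 10*z^2 + 90*z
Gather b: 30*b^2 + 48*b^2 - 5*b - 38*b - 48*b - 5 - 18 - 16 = 78*b^2 - 91*b - 39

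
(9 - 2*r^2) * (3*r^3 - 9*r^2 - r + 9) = -6*r^5 + 18*r^4 + 29*r^3 - 99*r^2 - 9*r + 81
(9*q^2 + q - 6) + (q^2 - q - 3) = 10*q^2 - 9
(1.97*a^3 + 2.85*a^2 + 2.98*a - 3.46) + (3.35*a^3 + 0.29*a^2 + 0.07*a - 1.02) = 5.32*a^3 + 3.14*a^2 + 3.05*a - 4.48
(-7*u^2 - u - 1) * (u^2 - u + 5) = -7*u^4 + 6*u^3 - 35*u^2 - 4*u - 5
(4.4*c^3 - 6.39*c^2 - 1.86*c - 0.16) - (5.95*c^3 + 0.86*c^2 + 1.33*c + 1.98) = -1.55*c^3 - 7.25*c^2 - 3.19*c - 2.14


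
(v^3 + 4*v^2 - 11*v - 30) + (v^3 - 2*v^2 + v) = 2*v^3 + 2*v^2 - 10*v - 30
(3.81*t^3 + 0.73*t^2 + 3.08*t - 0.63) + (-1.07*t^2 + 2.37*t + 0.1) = 3.81*t^3 - 0.34*t^2 + 5.45*t - 0.53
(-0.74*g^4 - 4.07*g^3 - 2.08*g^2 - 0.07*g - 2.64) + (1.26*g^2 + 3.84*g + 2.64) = -0.74*g^4 - 4.07*g^3 - 0.82*g^2 + 3.77*g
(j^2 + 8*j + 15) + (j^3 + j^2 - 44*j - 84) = j^3 + 2*j^2 - 36*j - 69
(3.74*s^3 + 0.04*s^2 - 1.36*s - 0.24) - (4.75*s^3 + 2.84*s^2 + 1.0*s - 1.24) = -1.01*s^3 - 2.8*s^2 - 2.36*s + 1.0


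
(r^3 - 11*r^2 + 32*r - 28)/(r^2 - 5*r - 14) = (r^2 - 4*r + 4)/(r + 2)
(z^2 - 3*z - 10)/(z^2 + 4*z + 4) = (z - 5)/(z + 2)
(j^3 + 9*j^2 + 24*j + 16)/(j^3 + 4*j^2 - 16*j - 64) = (j + 1)/(j - 4)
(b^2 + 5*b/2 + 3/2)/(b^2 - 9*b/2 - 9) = (b + 1)/(b - 6)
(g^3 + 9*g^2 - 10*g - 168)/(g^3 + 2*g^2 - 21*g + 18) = (g^2 + 3*g - 28)/(g^2 - 4*g + 3)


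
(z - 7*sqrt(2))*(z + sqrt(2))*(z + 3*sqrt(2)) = z^3 - 3*sqrt(2)*z^2 - 50*z - 42*sqrt(2)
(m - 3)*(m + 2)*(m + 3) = m^3 + 2*m^2 - 9*m - 18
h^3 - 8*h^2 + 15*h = h*(h - 5)*(h - 3)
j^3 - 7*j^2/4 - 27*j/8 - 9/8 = (j - 3)*(j + 1/2)*(j + 3/4)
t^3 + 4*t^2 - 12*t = t*(t - 2)*(t + 6)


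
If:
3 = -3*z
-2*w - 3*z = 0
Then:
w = 3/2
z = -1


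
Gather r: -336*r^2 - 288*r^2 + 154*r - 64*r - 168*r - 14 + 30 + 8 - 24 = -624*r^2 - 78*r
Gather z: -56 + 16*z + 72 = 16*z + 16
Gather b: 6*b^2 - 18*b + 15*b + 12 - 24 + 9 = 6*b^2 - 3*b - 3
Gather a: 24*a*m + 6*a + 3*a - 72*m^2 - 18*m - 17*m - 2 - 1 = a*(24*m + 9) - 72*m^2 - 35*m - 3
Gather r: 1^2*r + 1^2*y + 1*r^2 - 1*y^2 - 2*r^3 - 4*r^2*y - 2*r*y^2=-2*r^3 + r^2*(1 - 4*y) + r*(1 - 2*y^2) - y^2 + y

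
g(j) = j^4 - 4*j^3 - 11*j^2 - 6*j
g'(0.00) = -6.00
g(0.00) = 0.00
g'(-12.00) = -8382.00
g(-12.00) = 26136.00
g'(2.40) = -72.62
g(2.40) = -99.88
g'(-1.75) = -25.69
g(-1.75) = 7.63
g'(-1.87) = -32.98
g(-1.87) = 11.14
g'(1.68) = -57.86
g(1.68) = -52.13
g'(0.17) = -10.07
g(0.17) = -1.36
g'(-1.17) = -3.09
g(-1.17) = 0.24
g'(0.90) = -32.60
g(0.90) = -16.57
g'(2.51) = -73.57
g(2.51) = -107.92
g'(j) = 4*j^3 - 12*j^2 - 22*j - 6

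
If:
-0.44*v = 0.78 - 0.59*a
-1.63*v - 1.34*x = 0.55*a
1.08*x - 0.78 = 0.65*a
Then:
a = 0.54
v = -1.05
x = 1.05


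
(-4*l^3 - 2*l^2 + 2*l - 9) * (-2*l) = 8*l^4 + 4*l^3 - 4*l^2 + 18*l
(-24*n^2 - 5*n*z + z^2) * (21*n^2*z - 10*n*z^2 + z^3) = -504*n^4*z + 135*n^3*z^2 + 47*n^2*z^3 - 15*n*z^4 + z^5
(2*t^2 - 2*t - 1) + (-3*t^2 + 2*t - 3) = -t^2 - 4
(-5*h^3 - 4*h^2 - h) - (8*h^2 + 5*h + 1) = -5*h^3 - 12*h^2 - 6*h - 1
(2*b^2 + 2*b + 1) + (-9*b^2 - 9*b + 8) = -7*b^2 - 7*b + 9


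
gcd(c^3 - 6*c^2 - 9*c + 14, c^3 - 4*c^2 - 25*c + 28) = c^2 - 8*c + 7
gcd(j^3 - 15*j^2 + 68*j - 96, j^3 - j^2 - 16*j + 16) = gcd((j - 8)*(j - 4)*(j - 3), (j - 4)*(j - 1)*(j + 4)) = j - 4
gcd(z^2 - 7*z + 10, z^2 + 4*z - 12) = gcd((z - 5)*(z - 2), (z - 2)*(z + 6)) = z - 2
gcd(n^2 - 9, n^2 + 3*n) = n + 3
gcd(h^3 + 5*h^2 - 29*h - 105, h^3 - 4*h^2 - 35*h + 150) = h - 5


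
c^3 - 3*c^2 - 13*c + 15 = (c - 5)*(c - 1)*(c + 3)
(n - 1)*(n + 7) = n^2 + 6*n - 7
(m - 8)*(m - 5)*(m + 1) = m^3 - 12*m^2 + 27*m + 40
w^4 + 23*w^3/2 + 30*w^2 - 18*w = w*(w - 1/2)*(w + 6)^2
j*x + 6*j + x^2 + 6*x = (j + x)*(x + 6)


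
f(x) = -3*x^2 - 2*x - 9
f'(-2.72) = 14.32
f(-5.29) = -82.37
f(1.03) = -14.24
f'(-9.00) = 52.00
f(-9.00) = -234.00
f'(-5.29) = 29.74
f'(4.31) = -27.86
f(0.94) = -13.53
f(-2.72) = -25.76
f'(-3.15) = 16.90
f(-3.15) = -32.47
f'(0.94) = -7.64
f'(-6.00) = 34.00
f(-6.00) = -105.00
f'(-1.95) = 9.70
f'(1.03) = -8.18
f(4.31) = -73.35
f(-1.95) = -16.51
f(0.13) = -9.31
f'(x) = -6*x - 2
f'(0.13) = -2.78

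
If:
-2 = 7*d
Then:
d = -2/7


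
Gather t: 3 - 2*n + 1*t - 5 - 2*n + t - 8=-4*n + 2*t - 10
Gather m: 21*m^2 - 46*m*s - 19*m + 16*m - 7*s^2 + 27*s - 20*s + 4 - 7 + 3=21*m^2 + m*(-46*s - 3) - 7*s^2 + 7*s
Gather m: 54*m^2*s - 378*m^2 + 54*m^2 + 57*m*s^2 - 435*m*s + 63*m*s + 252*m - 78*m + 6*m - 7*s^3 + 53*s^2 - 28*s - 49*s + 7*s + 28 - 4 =m^2*(54*s - 324) + m*(57*s^2 - 372*s + 180) - 7*s^3 + 53*s^2 - 70*s + 24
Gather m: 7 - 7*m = 7 - 7*m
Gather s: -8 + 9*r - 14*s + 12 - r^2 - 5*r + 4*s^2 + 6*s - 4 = -r^2 + 4*r + 4*s^2 - 8*s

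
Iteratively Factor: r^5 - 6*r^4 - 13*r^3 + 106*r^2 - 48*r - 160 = (r - 4)*(r^4 - 2*r^3 - 21*r^2 + 22*r + 40) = (r - 4)*(r + 1)*(r^3 - 3*r^2 - 18*r + 40) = (r - 4)*(r - 2)*(r + 1)*(r^2 - r - 20) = (r - 4)*(r - 2)*(r + 1)*(r + 4)*(r - 5)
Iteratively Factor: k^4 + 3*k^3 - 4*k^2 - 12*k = (k - 2)*(k^3 + 5*k^2 + 6*k) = k*(k - 2)*(k^2 + 5*k + 6) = k*(k - 2)*(k + 3)*(k + 2)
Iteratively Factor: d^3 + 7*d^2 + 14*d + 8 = (d + 1)*(d^2 + 6*d + 8) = (d + 1)*(d + 4)*(d + 2)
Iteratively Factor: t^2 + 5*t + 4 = (t + 1)*(t + 4)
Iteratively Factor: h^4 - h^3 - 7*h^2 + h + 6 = (h - 1)*(h^3 - 7*h - 6) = (h - 3)*(h - 1)*(h^2 + 3*h + 2) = (h - 3)*(h - 1)*(h + 1)*(h + 2)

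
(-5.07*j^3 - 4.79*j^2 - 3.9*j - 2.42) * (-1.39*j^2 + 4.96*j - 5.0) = 7.0473*j^5 - 18.4891*j^4 + 7.0126*j^3 + 7.9698*j^2 + 7.4968*j + 12.1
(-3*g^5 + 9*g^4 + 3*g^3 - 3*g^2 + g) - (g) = -3*g^5 + 9*g^4 + 3*g^3 - 3*g^2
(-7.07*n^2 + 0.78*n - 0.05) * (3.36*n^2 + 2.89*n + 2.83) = -23.7552*n^4 - 17.8115*n^3 - 17.9219*n^2 + 2.0629*n - 0.1415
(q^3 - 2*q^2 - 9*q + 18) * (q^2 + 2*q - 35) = q^5 - 48*q^3 + 70*q^2 + 351*q - 630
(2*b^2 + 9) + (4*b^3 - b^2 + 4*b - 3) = 4*b^3 + b^2 + 4*b + 6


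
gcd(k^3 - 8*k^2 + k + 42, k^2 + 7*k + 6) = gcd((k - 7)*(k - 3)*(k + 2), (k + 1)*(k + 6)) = 1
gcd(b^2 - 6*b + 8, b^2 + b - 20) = b - 4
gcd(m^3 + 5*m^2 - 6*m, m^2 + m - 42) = 1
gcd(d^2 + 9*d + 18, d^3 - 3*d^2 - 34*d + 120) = d + 6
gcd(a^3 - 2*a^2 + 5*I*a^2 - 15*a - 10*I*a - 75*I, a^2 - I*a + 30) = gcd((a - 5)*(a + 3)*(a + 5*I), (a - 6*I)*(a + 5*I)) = a + 5*I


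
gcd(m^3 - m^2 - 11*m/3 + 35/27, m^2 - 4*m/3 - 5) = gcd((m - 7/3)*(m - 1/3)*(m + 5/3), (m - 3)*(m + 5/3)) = m + 5/3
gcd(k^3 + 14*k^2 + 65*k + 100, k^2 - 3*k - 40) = k + 5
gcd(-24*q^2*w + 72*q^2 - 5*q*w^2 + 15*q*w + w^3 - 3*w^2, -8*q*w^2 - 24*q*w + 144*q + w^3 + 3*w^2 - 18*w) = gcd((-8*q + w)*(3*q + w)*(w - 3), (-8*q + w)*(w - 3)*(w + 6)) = 8*q*w - 24*q - w^2 + 3*w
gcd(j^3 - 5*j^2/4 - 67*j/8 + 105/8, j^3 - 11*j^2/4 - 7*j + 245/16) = j - 7/4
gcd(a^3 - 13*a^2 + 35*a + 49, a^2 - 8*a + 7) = a - 7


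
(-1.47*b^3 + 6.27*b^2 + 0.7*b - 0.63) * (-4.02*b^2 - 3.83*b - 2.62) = 5.9094*b^5 - 19.5753*b^4 - 22.9767*b^3 - 16.5758*b^2 + 0.5789*b + 1.6506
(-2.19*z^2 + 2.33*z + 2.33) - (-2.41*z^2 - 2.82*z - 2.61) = 0.22*z^2 + 5.15*z + 4.94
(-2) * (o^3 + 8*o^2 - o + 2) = -2*o^3 - 16*o^2 + 2*o - 4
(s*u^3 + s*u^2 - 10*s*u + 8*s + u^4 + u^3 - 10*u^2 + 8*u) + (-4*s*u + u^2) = s*u^3 + s*u^2 - 14*s*u + 8*s + u^4 + u^3 - 9*u^2 + 8*u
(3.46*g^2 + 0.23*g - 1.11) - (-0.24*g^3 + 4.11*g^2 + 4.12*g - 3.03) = 0.24*g^3 - 0.65*g^2 - 3.89*g + 1.92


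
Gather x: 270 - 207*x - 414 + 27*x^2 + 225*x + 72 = 27*x^2 + 18*x - 72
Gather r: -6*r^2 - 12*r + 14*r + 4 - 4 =-6*r^2 + 2*r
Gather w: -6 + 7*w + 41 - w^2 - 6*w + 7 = -w^2 + w + 42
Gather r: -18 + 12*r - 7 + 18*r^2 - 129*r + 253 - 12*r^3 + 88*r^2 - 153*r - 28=-12*r^3 + 106*r^2 - 270*r + 200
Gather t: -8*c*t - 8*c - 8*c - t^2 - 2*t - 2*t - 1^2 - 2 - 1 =-16*c - t^2 + t*(-8*c - 4) - 4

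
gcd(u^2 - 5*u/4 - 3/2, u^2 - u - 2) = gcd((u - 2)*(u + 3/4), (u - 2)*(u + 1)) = u - 2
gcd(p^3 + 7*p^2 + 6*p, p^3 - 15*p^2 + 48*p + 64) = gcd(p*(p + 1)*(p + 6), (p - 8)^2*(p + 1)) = p + 1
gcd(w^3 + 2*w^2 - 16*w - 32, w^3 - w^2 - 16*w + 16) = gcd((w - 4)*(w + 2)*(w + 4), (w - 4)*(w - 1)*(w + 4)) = w^2 - 16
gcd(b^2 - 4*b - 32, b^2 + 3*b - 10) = 1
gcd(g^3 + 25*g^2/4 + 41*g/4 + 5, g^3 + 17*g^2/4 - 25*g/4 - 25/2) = g + 5/4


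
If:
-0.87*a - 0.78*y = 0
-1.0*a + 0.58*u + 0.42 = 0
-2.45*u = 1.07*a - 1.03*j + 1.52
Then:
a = -0.896551724137931*y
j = -4.60822183484756*y - 0.246735855373284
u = -1.54577883472057*y - 0.724137931034483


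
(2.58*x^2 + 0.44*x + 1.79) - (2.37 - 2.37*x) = 2.58*x^2 + 2.81*x - 0.58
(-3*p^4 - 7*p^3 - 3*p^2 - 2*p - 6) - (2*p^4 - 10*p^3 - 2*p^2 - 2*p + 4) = -5*p^4 + 3*p^3 - p^2 - 10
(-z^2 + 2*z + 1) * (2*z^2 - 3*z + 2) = -2*z^4 + 7*z^3 - 6*z^2 + z + 2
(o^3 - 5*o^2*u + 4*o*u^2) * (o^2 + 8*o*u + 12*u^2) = o^5 + 3*o^4*u - 24*o^3*u^2 - 28*o^2*u^3 + 48*o*u^4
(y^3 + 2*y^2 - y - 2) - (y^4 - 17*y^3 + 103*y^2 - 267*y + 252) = -y^4 + 18*y^3 - 101*y^2 + 266*y - 254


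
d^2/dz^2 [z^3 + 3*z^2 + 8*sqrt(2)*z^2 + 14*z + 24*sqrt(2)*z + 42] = 6*z + 6 + 16*sqrt(2)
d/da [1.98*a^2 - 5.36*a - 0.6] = 3.96*a - 5.36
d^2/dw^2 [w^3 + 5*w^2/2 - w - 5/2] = 6*w + 5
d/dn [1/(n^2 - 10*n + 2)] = 2*(5 - n)/(n^2 - 10*n + 2)^2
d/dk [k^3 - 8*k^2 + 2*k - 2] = 3*k^2 - 16*k + 2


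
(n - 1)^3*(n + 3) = n^4 - 6*n^2 + 8*n - 3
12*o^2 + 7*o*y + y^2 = (3*o + y)*(4*o + y)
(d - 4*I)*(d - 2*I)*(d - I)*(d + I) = d^4 - 6*I*d^3 - 7*d^2 - 6*I*d - 8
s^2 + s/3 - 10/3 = (s - 5/3)*(s + 2)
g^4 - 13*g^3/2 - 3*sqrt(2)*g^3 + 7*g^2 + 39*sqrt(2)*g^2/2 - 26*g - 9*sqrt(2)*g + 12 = (g - 6)*(g - 1/2)*(g - 2*sqrt(2))*(g - sqrt(2))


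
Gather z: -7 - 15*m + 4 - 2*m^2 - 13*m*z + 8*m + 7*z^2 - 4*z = -2*m^2 - 7*m + 7*z^2 + z*(-13*m - 4) - 3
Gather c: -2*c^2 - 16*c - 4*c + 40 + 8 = -2*c^2 - 20*c + 48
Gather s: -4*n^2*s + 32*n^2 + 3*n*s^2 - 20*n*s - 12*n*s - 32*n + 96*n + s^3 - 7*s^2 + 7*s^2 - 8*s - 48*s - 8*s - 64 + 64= 32*n^2 + 3*n*s^2 + 64*n + s^3 + s*(-4*n^2 - 32*n - 64)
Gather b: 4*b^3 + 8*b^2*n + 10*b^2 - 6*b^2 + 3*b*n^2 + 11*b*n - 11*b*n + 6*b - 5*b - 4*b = 4*b^3 + b^2*(8*n + 4) + b*(3*n^2 - 3)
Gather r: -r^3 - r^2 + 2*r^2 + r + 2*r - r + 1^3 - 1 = -r^3 + r^2 + 2*r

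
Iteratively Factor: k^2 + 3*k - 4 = (k - 1)*(k + 4)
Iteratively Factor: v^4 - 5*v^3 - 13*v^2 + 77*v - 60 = (v - 5)*(v^3 - 13*v + 12) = (v - 5)*(v + 4)*(v^2 - 4*v + 3) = (v - 5)*(v - 1)*(v + 4)*(v - 3)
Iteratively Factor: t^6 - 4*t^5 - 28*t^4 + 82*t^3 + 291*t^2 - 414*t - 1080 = (t - 4)*(t^5 - 28*t^3 - 30*t^2 + 171*t + 270) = (t - 5)*(t - 4)*(t^4 + 5*t^3 - 3*t^2 - 45*t - 54) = (t - 5)*(t - 4)*(t - 3)*(t^3 + 8*t^2 + 21*t + 18) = (t - 5)*(t - 4)*(t - 3)*(t + 3)*(t^2 + 5*t + 6) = (t - 5)*(t - 4)*(t - 3)*(t + 3)^2*(t + 2)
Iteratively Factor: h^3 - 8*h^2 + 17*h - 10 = (h - 2)*(h^2 - 6*h + 5) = (h - 2)*(h - 1)*(h - 5)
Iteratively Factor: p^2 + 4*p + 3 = (p + 3)*(p + 1)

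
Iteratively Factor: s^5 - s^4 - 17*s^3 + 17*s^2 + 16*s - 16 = (s - 1)*(s^4 - 17*s^2 + 16) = (s - 1)*(s + 4)*(s^3 - 4*s^2 - s + 4) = (s - 1)^2*(s + 4)*(s^2 - 3*s - 4) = (s - 1)^2*(s + 1)*(s + 4)*(s - 4)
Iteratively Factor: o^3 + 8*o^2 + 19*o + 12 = (o + 3)*(o^2 + 5*o + 4) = (o + 3)*(o + 4)*(o + 1)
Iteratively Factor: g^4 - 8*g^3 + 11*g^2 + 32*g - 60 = (g + 2)*(g^3 - 10*g^2 + 31*g - 30) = (g - 2)*(g + 2)*(g^2 - 8*g + 15) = (g - 3)*(g - 2)*(g + 2)*(g - 5)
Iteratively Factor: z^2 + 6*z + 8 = (z + 2)*(z + 4)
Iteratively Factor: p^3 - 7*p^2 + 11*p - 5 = (p - 5)*(p^2 - 2*p + 1) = (p - 5)*(p - 1)*(p - 1)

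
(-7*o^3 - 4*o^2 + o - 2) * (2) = -14*o^3 - 8*o^2 + 2*o - 4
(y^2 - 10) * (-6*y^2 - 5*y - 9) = -6*y^4 - 5*y^3 + 51*y^2 + 50*y + 90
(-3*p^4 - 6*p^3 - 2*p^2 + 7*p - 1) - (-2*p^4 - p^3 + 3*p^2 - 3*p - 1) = -p^4 - 5*p^3 - 5*p^2 + 10*p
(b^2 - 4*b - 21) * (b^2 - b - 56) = b^4 - 5*b^3 - 73*b^2 + 245*b + 1176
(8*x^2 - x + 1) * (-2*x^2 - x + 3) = -16*x^4 - 6*x^3 + 23*x^2 - 4*x + 3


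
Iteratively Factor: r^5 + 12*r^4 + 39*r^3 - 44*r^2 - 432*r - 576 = (r - 3)*(r^4 + 15*r^3 + 84*r^2 + 208*r + 192) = (r - 3)*(r + 4)*(r^3 + 11*r^2 + 40*r + 48) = (r - 3)*(r + 4)^2*(r^2 + 7*r + 12) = (r - 3)*(r + 3)*(r + 4)^2*(r + 4)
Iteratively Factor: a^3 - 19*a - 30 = (a + 2)*(a^2 - 2*a - 15) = (a + 2)*(a + 3)*(a - 5)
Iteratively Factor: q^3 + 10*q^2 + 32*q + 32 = (q + 4)*(q^2 + 6*q + 8) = (q + 2)*(q + 4)*(q + 4)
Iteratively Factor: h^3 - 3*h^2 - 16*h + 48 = (h + 4)*(h^2 - 7*h + 12) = (h - 3)*(h + 4)*(h - 4)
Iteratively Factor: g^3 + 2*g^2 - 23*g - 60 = (g + 4)*(g^2 - 2*g - 15) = (g + 3)*(g + 4)*(g - 5)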